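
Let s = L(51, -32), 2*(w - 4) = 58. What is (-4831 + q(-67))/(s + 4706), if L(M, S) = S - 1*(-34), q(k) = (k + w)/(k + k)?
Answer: -80915/78859 ≈ -1.0261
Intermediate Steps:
w = 33 (w = 4 + (1/2)*58 = 4 + 29 = 33)
q(k) = (33 + k)/(2*k) (q(k) = (k + 33)/(k + k) = (33 + k)/((2*k)) = (33 + k)*(1/(2*k)) = (33 + k)/(2*k))
L(M, S) = 34 + S (L(M, S) = S + 34 = 34 + S)
s = 2 (s = 34 - 32 = 2)
(-4831 + q(-67))/(s + 4706) = (-4831 + (1/2)*(33 - 67)/(-67))/(2 + 4706) = (-4831 + (1/2)*(-1/67)*(-34))/4708 = (-4831 + 17/67)*(1/4708) = -323660/67*1/4708 = -80915/78859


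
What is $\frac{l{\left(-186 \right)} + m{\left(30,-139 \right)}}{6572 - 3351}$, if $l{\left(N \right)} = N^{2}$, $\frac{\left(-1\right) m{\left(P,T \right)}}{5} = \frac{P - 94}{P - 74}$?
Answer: $\frac{380476}{35431} \approx 10.739$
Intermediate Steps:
$m{\left(P,T \right)} = - \frac{5 \left(-94 + P\right)}{-74 + P}$ ($m{\left(P,T \right)} = - 5 \frac{P - 94}{P - 74} = - 5 \frac{-94 + P}{-74 + P} = - \frac{5 \left(-94 + P\right)}{-74 + P}$)
$\frac{l{\left(-186 \right)} + m{\left(30,-139 \right)}}{6572 - 3351} = \frac{\left(-186\right)^{2} + \frac{5 \left(94 - 30\right)}{-74 + 30}}{6572 - 3351} = \frac{34596 + \frac{5 \left(94 - 30\right)}{-44}}{3221} = \left(34596 + 5 \left(- \frac{1}{44}\right) 64\right) \frac{1}{3221} = \left(34596 - \frac{80}{11}\right) \frac{1}{3221} = \frac{380476}{11} \cdot \frac{1}{3221} = \frac{380476}{35431}$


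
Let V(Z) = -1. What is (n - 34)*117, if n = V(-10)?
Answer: -4095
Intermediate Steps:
n = -1
(n - 34)*117 = (-1 - 34)*117 = -35*117 = -4095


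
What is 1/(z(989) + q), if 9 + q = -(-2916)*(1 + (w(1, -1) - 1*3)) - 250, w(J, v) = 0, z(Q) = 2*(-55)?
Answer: -1/6201 ≈ -0.00016126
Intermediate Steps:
z(Q) = -110
q = -6091 (q = -9 + (-(-2916)*(1 + (0 - 1*3)) - 250) = -9 + (-(-2916)*(1 + (0 - 3)) - 250) = -9 + (-(-2916)*(1 - 3) - 250) = -9 + (-(-2916)*(-2) - 250) = -9 + (-324*18 - 250) = -9 + (-5832 - 250) = -9 - 6082 = -6091)
1/(z(989) + q) = 1/(-110 - 6091) = 1/(-6201) = -1/6201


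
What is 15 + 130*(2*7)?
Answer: 1835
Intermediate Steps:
15 + 130*(2*7) = 15 + 130*14 = 15 + 1820 = 1835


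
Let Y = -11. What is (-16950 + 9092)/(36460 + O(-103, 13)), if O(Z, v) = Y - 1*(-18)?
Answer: -7858/36467 ≈ -0.21548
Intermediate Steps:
O(Z, v) = 7 (O(Z, v) = -11 - 1*(-18) = -11 + 18 = 7)
(-16950 + 9092)/(36460 + O(-103, 13)) = (-16950 + 9092)/(36460 + 7) = -7858/36467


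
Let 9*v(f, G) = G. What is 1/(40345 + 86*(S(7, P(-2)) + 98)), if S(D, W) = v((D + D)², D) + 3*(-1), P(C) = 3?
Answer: 9/437237 ≈ 2.0584e-5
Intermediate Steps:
v(f, G) = G/9
S(D, W) = -3 + D/9 (S(D, W) = D/9 + 3*(-1) = D/9 - 3 = -3 + D/9)
1/(40345 + 86*(S(7, P(-2)) + 98)) = 1/(40345 + 86*((-3 + (⅑)*7) + 98)) = 1/(40345 + 86*((-3 + 7/9) + 98)) = 1/(40345 + 86*(-20/9 + 98)) = 1/(40345 + 86*(862/9)) = 1/(40345 + 74132/9) = 1/(437237/9) = 9/437237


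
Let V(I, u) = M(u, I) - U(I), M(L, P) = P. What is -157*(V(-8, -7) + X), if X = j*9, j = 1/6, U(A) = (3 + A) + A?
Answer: -2041/2 ≈ -1020.5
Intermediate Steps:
U(A) = 3 + 2*A
j = ⅙ ≈ 0.16667
X = 3/2 (X = (⅙)*9 = 3/2 ≈ 1.5000)
V(I, u) = -3 - I (V(I, u) = I - (3 + 2*I) = I + (-3 - 2*I) = -3 - I)
-157*(V(-8, -7) + X) = -157*((-3 - 1*(-8)) + 3/2) = -157*((-3 + 8) + 3/2) = -157*(5 + 3/2) = -157*13/2 = -2041/2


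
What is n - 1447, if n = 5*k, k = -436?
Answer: -3627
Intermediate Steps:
n = -2180 (n = 5*(-436) = -2180)
n - 1447 = -2180 - 1447 = -3627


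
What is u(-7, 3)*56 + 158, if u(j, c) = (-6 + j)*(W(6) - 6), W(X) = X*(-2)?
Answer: 13262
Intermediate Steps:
W(X) = -2*X
u(j, c) = 108 - 18*j (u(j, c) = (-6 + j)*(-2*6 - 6) = (-6 + j)*(-12 - 6) = (-6 + j)*(-18) = 108 - 18*j)
u(-7, 3)*56 + 158 = (108 - 18*(-7))*56 + 158 = (108 + 126)*56 + 158 = 234*56 + 158 = 13104 + 158 = 13262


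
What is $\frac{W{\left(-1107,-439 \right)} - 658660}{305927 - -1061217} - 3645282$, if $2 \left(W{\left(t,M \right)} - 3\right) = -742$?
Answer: $- \frac{1245906518409}{341786} \approx -3.6453 \cdot 10^{6}$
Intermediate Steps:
$W{\left(t,M \right)} = -368$ ($W{\left(t,M \right)} = 3 + \frac{1}{2} \left(-742\right) = 3 - 371 = -368$)
$\frac{W{\left(-1107,-439 \right)} - 658660}{305927 - -1061217} - 3645282 = \frac{-368 - 658660}{305927 - -1061217} - 3645282 = - \frac{659028}{305927 + 1061217} - 3645282 = - \frac{659028}{1367144} - 3645282 = \left(-659028\right) \frac{1}{1367144} - 3645282 = - \frac{164757}{341786} - 3645282 = - \frac{1245906518409}{341786}$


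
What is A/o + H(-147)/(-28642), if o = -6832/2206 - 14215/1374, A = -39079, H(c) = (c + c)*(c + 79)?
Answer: 847958785573314/291757852009 ≈ 2906.4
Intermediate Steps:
H(c) = 2*c*(79 + c) (H(c) = (2*c)*(79 + c) = 2*c*(79 + c))
o = -20372729/1515522 (o = -6832*1/2206 - 14215*1/1374 = -3416/1103 - 14215/1374 = -20372729/1515522 ≈ -13.443)
A/o + H(-147)/(-28642) = -39079/(-20372729/1515522) + (2*(-147)*(79 - 147))/(-28642) = -39079*(-1515522/20372729) + (2*(-147)*(-68))*(-1/28642) = 59225084238/20372729 + 19992*(-1/28642) = 59225084238/20372729 - 9996/14321 = 847958785573314/291757852009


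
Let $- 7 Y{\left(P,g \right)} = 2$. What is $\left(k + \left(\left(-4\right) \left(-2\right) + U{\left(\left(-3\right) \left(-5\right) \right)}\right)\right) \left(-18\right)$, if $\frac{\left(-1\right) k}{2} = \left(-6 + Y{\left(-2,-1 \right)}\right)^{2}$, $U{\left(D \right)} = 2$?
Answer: $\frac{60876}{49} \approx 1242.4$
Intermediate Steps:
$Y{\left(P,g \right)} = - \frac{2}{7}$ ($Y{\left(P,g \right)} = \left(- \frac{1}{7}\right) 2 = - \frac{2}{7}$)
$k = - \frac{3872}{49}$ ($k = - 2 \left(-6 - \frac{2}{7}\right)^{2} = - 2 \left(- \frac{44}{7}\right)^{2} = \left(-2\right) \frac{1936}{49} = - \frac{3872}{49} \approx -79.02$)
$\left(k + \left(\left(-4\right) \left(-2\right) + U{\left(\left(-3\right) \left(-5\right) \right)}\right)\right) \left(-18\right) = \left(- \frac{3872}{49} + \left(\left(-4\right) \left(-2\right) + 2\right)\right) \left(-18\right) = \left(- \frac{3872}{49} + \left(8 + 2\right)\right) \left(-18\right) = \left(- \frac{3872}{49} + 10\right) \left(-18\right) = \left(- \frac{3382}{49}\right) \left(-18\right) = \frac{60876}{49}$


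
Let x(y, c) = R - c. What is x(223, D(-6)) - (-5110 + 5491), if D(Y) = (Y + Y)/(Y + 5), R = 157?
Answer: -236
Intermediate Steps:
D(Y) = 2*Y/(5 + Y) (D(Y) = (2*Y)/(5 + Y) = 2*Y/(5 + Y))
x(y, c) = 157 - c
x(223, D(-6)) - (-5110 + 5491) = (157 - 2*(-6)/(5 - 6)) - (-5110 + 5491) = (157 - 2*(-6)/(-1)) - 1*381 = (157 - 2*(-6)*(-1)) - 381 = (157 - 1*12) - 381 = (157 - 12) - 381 = 145 - 381 = -236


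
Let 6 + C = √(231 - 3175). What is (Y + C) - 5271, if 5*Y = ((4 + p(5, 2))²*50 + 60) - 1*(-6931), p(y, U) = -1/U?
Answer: -37563/10 + 8*I*√46 ≈ -3756.3 + 54.259*I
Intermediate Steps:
C = -6 + 8*I*√46 (C = -6 + √(231 - 3175) = -6 + √(-2944) = -6 + 8*I*√46 ≈ -6.0 + 54.259*I)
Y = 15207/10 (Y = (((4 - 1/2)²*50 + 60) - 1*(-6931))/5 = (((4 - 1*½)²*50 + 60) + 6931)/5 = (((4 - ½)²*50 + 60) + 6931)/5 = (((7/2)²*50 + 60) + 6931)/5 = (((49/4)*50 + 60) + 6931)/5 = ((1225/2 + 60) + 6931)/5 = (1345/2 + 6931)/5 = (⅕)*(15207/2) = 15207/10 ≈ 1520.7)
(Y + C) - 5271 = (15207/10 + (-6 + 8*I*√46)) - 5271 = (15147/10 + 8*I*√46) - 5271 = -37563/10 + 8*I*√46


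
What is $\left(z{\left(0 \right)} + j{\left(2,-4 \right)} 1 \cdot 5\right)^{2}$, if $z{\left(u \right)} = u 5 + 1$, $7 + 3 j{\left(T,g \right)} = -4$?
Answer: $\frac{2704}{9} \approx 300.44$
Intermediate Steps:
$j{\left(T,g \right)} = - \frac{11}{3}$ ($j{\left(T,g \right)} = - \frac{7}{3} + \frac{1}{3} \left(-4\right) = - \frac{7}{3} - \frac{4}{3} = - \frac{11}{3}$)
$z{\left(u \right)} = 1 + 5 u$ ($z{\left(u \right)} = 5 u + 1 = 1 + 5 u$)
$\left(z{\left(0 \right)} + j{\left(2,-4 \right)} 1 \cdot 5\right)^{2} = \left(\left(1 + 5 \cdot 0\right) + \left(- \frac{11}{3}\right) 1 \cdot 5\right)^{2} = \left(\left(1 + 0\right) - \frac{55}{3}\right)^{2} = \left(1 - \frac{55}{3}\right)^{2} = \left(- \frac{52}{3}\right)^{2} = \frac{2704}{9}$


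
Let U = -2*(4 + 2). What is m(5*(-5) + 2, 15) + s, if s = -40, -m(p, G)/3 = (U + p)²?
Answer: -3715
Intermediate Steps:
U = -12 (U = -2*6 = -12)
m(p, G) = -3*(-12 + p)²
m(5*(-5) + 2, 15) + s = -3*(-12 + (5*(-5) + 2))² - 40 = -3*(-12 + (-25 + 2))² - 40 = -3*(-12 - 23)² - 40 = -3*(-35)² - 40 = -3*1225 - 40 = -3675 - 40 = -3715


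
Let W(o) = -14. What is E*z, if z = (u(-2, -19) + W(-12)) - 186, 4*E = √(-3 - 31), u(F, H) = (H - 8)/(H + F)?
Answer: -1391*I*√34/28 ≈ -289.67*I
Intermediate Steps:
u(F, H) = (-8 + H)/(F + H)
E = I*√34/4 (E = √(-3 - 31)/4 = √(-34)/4 = (I*√34)/4 = I*√34/4 ≈ 1.4577*I)
z = -1391/7 (z = ((-8 - 19)/(-2 - 19) - 14) - 186 = (-27/(-21) - 14) - 186 = (-1/21*(-27) - 14) - 186 = (9/7 - 14) - 186 = -89/7 - 186 = -1391/7 ≈ -198.71)
E*z = (I*√34/4)*(-1391/7) = -1391*I*√34/28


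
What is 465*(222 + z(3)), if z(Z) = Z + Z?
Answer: 106020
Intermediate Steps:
z(Z) = 2*Z
465*(222 + z(3)) = 465*(222 + 2*3) = 465*(222 + 6) = 465*228 = 106020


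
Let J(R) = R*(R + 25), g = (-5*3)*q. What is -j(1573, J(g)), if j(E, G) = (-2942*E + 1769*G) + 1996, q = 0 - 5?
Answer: -8641730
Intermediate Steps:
q = -5
g = 75 (g = -5*3*(-5) = -15*(-5) = 75)
J(R) = R*(25 + R)
j(E, G) = 1996 - 2942*E + 1769*G
-j(1573, J(g)) = -(1996 - 2942*1573 + 1769*(75*(25 + 75))) = -(1996 - 4627766 + 1769*(75*100)) = -(1996 - 4627766 + 1769*7500) = -(1996 - 4627766 + 13267500) = -1*8641730 = -8641730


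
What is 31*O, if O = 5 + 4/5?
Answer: 899/5 ≈ 179.80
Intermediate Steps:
O = 29/5 (O = 5 + (1/5)*4 = 5 + 4/5 = 29/5 ≈ 5.8000)
31*O = 31*(29/5) = 899/5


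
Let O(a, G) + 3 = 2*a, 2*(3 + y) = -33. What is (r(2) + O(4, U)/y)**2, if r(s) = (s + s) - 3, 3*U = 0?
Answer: 841/1521 ≈ 0.55293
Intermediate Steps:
y = -39/2 (y = -3 + (1/2)*(-33) = -3 - 33/2 = -39/2 ≈ -19.500)
U = 0 (U = (1/3)*0 = 0)
O(a, G) = -3 + 2*a
r(s) = -3 + 2*s (r(s) = 2*s - 3 = -3 + 2*s)
(r(2) + O(4, U)/y)**2 = ((-3 + 2*2) + (-3 + 2*4)/(-39/2))**2 = ((-3 + 4) + (-3 + 8)*(-2/39))**2 = (1 + 5*(-2/39))**2 = (1 - 10/39)**2 = (29/39)**2 = 841/1521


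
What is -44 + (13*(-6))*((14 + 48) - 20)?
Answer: -3320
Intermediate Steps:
-44 + (13*(-6))*((14 + 48) - 20) = -44 - 78*(62 - 20) = -44 - 78*42 = -44 - 3276 = -3320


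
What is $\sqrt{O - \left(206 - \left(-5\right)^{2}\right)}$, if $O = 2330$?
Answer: $\sqrt{2149} \approx 46.357$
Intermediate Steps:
$\sqrt{O - \left(206 - \left(-5\right)^{2}\right)} = \sqrt{2330 - \left(206 - \left(-5\right)^{2}\right)} = \sqrt{2330 + \left(-206 + 25\right)} = \sqrt{2330 - 181} = \sqrt{2149}$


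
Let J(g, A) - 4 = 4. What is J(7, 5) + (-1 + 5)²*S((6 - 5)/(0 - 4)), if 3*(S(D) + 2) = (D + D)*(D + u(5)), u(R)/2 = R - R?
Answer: -70/3 ≈ -23.333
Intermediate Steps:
u(R) = 0 (u(R) = 2*(R - R) = 2*0 = 0)
J(g, A) = 8 (J(g, A) = 4 + 4 = 8)
S(D) = -2 + 2*D²/3 (S(D) = -2 + ((D + D)*(D + 0))/3 = -2 + ((2*D)*D)/3 = -2 + (2*D²)/3 = -2 + 2*D²/3)
J(7, 5) + (-1 + 5)²*S((6 - 5)/(0 - 4)) = 8 + (-1 + 5)²*(-2 + 2*((6 - 5)/(0 - 4))²/3) = 8 + 4²*(-2 + 2*(1/(-4))²/3) = 8 + 16*(-2 + 2*(1*(-¼))²/3) = 8 + 16*(-2 + 2*(-¼)²/3) = 8 + 16*(-2 + (⅔)*(1/16)) = 8 + 16*(-2 + 1/24) = 8 + 16*(-47/24) = 8 - 94/3 = -70/3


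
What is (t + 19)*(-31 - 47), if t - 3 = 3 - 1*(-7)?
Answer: -2496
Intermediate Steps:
t = 13 (t = 3 + (3 - 1*(-7)) = 3 + (3 + 7) = 3 + 10 = 13)
(t + 19)*(-31 - 47) = (13 + 19)*(-31 - 47) = 32*(-78) = -2496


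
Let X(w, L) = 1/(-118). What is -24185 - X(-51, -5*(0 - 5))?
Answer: -2853829/118 ≈ -24185.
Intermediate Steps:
X(w, L) = -1/118
-24185 - X(-51, -5*(0 - 5)) = -24185 - 1*(-1/118) = -24185 + 1/118 = -2853829/118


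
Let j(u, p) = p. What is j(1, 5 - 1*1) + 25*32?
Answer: 804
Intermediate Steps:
j(1, 5 - 1*1) + 25*32 = (5 - 1*1) + 25*32 = (5 - 1) + 800 = 4 + 800 = 804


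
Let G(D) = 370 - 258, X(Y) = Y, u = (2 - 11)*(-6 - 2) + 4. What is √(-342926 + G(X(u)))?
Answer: I*√342814 ≈ 585.5*I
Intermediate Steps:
u = 76 (u = -9*(-8) + 4 = 72 + 4 = 76)
G(D) = 112
√(-342926 + G(X(u))) = √(-342926 + 112) = √(-342814) = I*√342814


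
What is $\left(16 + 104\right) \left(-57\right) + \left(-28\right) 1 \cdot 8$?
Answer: $-7064$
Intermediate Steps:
$\left(16 + 104\right) \left(-57\right) + \left(-28\right) 1 \cdot 8 = 120 \left(-57\right) - 224 = -6840 - 224 = -7064$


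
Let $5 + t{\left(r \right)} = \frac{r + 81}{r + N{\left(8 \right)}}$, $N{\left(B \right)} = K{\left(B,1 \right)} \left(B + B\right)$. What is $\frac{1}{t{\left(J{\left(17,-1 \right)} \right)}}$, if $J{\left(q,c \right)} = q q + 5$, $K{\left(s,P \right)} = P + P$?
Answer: $- \frac{326}{1255} \approx -0.25976$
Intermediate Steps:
$K{\left(s,P \right)} = 2 P$
$J{\left(q,c \right)} = 5 + q^{2}$ ($J{\left(q,c \right)} = q^{2} + 5 = 5 + q^{2}$)
$N{\left(B \right)} = 4 B$ ($N{\left(B \right)} = 2 \cdot 1 \left(B + B\right) = 2 \cdot 2 B = 4 B$)
$t{\left(r \right)} = -5 + \frac{81 + r}{32 + r}$ ($t{\left(r \right)} = -5 + \frac{r + 81}{r + 4 \cdot 8} = -5 + \frac{81 + r}{r + 32} = -5 + \frac{81 + r}{32 + r}$)
$\frac{1}{t{\left(J{\left(17,-1 \right)} \right)}} = \frac{1}{\frac{1}{32 + \left(5 + 17^{2}\right)} \left(-79 - 4 \left(5 + 17^{2}\right)\right)} = \frac{1}{\frac{1}{32 + \left(5 + 289\right)} \left(-79 - 4 \left(5 + 289\right)\right)} = \frac{1}{\frac{1}{32 + 294} \left(-79 - 1176\right)} = \frac{1}{\frac{1}{326} \left(-79 - 1176\right)} = \frac{1}{\frac{1}{326} \left(-1255\right)} = \frac{1}{- \frac{1255}{326}} = - \frac{326}{1255}$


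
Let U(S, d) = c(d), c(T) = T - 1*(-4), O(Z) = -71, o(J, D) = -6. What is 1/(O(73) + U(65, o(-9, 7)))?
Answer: -1/73 ≈ -0.013699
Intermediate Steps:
c(T) = 4 + T (c(T) = T + 4 = 4 + T)
U(S, d) = 4 + d
1/(O(73) + U(65, o(-9, 7))) = 1/(-71 + (4 - 6)) = 1/(-71 - 2) = 1/(-73) = -1/73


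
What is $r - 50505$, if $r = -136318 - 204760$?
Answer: $-391583$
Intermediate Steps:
$r = -341078$ ($r = -136318 - 204760 = -341078$)
$r - 50505 = -341078 - 50505 = -391583$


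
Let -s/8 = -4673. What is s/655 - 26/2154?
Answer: 40254053/705435 ≈ 57.063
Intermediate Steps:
s = 37384 (s = -8*(-4673) = 37384)
s/655 - 26/2154 = 37384/655 - 26/2154 = 37384*(1/655) - 26*1/2154 = 37384/655 - 13/1077 = 40254053/705435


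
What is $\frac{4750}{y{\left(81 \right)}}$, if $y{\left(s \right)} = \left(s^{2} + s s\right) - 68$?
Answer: $\frac{2375}{6527} \approx 0.36387$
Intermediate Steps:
$y{\left(s \right)} = -68 + 2 s^{2}$ ($y{\left(s \right)} = \left(s^{2} + s^{2}\right) - 68 = 2 s^{2} - 68 = -68 + 2 s^{2}$)
$\frac{4750}{y{\left(81 \right)}} = \frac{4750}{-68 + 2 \cdot 81^{2}} = \frac{4750}{-68 + 2 \cdot 6561} = \frac{4750}{-68 + 13122} = \frac{4750}{13054} = 4750 \cdot \frac{1}{13054} = \frac{2375}{6527}$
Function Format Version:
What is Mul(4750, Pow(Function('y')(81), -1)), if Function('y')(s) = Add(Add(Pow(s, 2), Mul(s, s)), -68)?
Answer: Rational(2375, 6527) ≈ 0.36387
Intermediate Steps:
Function('y')(s) = Add(-68, Mul(2, Pow(s, 2))) (Function('y')(s) = Add(Add(Pow(s, 2), Pow(s, 2)), -68) = Add(Mul(2, Pow(s, 2)), -68) = Add(-68, Mul(2, Pow(s, 2))))
Mul(4750, Pow(Function('y')(81), -1)) = Mul(4750, Pow(Add(-68, Mul(2, Pow(81, 2))), -1)) = Mul(4750, Pow(Add(-68, Mul(2, 6561)), -1)) = Mul(4750, Pow(Add(-68, 13122), -1)) = Mul(4750, Pow(13054, -1)) = Mul(4750, Rational(1, 13054)) = Rational(2375, 6527)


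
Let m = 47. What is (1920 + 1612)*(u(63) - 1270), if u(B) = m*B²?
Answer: 654384236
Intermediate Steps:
u(B) = 47*B²
(1920 + 1612)*(u(63) - 1270) = (1920 + 1612)*(47*63² - 1270) = 3532*(47*3969 - 1270) = 3532*(186543 - 1270) = 3532*185273 = 654384236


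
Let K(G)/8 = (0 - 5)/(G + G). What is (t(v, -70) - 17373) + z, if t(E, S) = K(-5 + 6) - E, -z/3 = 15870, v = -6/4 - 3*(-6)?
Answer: -130039/2 ≈ -65020.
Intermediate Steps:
v = 33/2 (v = -6*¼ + 18 = -3/2 + 18 = 33/2 ≈ 16.500)
K(G) = -20/G (K(G) = 8*((0 - 5)/(G + G)) = 8*(-5*1/(2*G)) = 8*(-5/(2*G)) = -20/G)
z = -47610 (z = -3*15870 = -47610)
t(E, S) = -20 - E (t(E, S) = -20/(-5 + 6) - E = -20/1 - E = -20*1 - E = -20 - E)
(t(v, -70) - 17373) + z = ((-20 - 1*33/2) - 17373) - 47610 = ((-20 - 33/2) - 17373) - 47610 = (-73/2 - 17373) - 47610 = -34819/2 - 47610 = -130039/2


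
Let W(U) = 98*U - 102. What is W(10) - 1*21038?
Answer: -20160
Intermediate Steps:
W(U) = -102 + 98*U
W(10) - 1*21038 = (-102 + 98*10) - 1*21038 = (-102 + 980) - 21038 = 878 - 21038 = -20160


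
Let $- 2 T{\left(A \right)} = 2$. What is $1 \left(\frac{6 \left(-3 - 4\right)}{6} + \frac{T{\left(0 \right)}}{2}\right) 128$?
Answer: $-960$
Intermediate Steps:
$T{\left(A \right)} = -1$ ($T{\left(A \right)} = \left(- \frac{1}{2}\right) 2 = -1$)
$1 \left(\frac{6 \left(-3 - 4\right)}{6} + \frac{T{\left(0 \right)}}{2}\right) 128 = 1 \left(\frac{6 \left(-3 - 4\right)}{6} - \frac{1}{2}\right) 128 = 1 \left(6 \left(-7\right) \frac{1}{6} - \frac{1}{2}\right) 128 = 1 \left(\left(-42\right) \frac{1}{6} - \frac{1}{2}\right) 128 = 1 \left(-7 - \frac{1}{2}\right) 128 = 1 \left(- \frac{15}{2}\right) 128 = \left(- \frac{15}{2}\right) 128 = -960$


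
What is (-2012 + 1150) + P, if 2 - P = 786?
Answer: -1646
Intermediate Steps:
P = -784 (P = 2 - 1*786 = 2 - 786 = -784)
(-2012 + 1150) + P = (-2012 + 1150) - 784 = -862 - 784 = -1646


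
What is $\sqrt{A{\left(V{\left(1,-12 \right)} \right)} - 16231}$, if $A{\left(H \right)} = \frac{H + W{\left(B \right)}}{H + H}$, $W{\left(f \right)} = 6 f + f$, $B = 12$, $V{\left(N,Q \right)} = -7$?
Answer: $\frac{i \sqrt{64946}}{2} \approx 127.42 i$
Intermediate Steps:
$W{\left(f \right)} = 7 f$
$A{\left(H \right)} = \frac{84 + H}{2 H}$ ($A{\left(H \right)} = \frac{H + 7 \cdot 12}{H + H} = \frac{H + 84}{2 H} = \left(84 + H\right) \frac{1}{2 H} = \frac{84 + H}{2 H}$)
$\sqrt{A{\left(V{\left(1,-12 \right)} \right)} - 16231} = \sqrt{\frac{84 - 7}{2 \left(-7\right)} - 16231} = \sqrt{\frac{1}{2} \left(- \frac{1}{7}\right) 77 - 16231} = \sqrt{- \frac{11}{2} - 16231} = \sqrt{- \frac{32473}{2}} = \frac{i \sqrt{64946}}{2}$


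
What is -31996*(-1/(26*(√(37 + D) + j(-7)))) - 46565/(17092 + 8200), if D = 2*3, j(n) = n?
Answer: -1417990991/986388 - 7999*√43/39 ≈ -2782.5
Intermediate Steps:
D = 6
-31996*(-1/(26*(√(37 + D) + j(-7)))) - 46565/(17092 + 8200) = -31996*(-1/(26*(√(37 + 6) - 7))) - 46565/(17092 + 8200) = -31996*(-1/(26*(√43 - 7))) - 46565/25292 = -31996*(-1/(26*(-7 + √43))) - 46565*1/25292 = -31996/(182 - 26*√43) - 46565/25292 = -46565/25292 - 31996/(182 - 26*√43)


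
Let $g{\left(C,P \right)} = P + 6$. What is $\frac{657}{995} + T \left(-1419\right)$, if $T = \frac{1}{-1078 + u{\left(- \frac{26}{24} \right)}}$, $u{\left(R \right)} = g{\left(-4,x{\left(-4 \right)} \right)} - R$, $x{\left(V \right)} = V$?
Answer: $\frac{25417503}{12834505} \approx 1.9804$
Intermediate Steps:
$g{\left(C,P \right)} = 6 + P$
$u{\left(R \right)} = 2 - R$ ($u{\left(R \right)} = \left(6 - 4\right) - R = 2 - R$)
$T = - \frac{12}{12899}$ ($T = \frac{1}{-1078 + \left(2 - - \frac{26}{24}\right)} = \frac{1}{-1078 + \left(2 - \left(-26\right) \frac{1}{24}\right)} = \frac{1}{-1078 + \left(2 - - \frac{13}{12}\right)} = \frac{1}{-1078 + \left(2 + \frac{13}{12}\right)} = \frac{1}{-1078 + \frac{37}{12}} = \frac{1}{- \frac{12899}{12}} = - \frac{12}{12899} \approx -0.0009303$)
$\frac{657}{995} + T \left(-1419\right) = \frac{657}{995} - - \frac{17028}{12899} = 657 \cdot \frac{1}{995} + \frac{17028}{12899} = \frac{657}{995} + \frac{17028}{12899} = \frac{25417503}{12834505}$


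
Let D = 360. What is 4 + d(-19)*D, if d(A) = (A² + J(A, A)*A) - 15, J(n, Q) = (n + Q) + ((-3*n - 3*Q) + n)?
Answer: -265316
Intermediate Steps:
J(n, Q) = -n - 2*Q (J(n, Q) = (Q + n) + ((-3*Q - 3*n) + n) = (Q + n) + (-3*Q - 2*n) = -n - 2*Q)
d(A) = -15 - 2*A² (d(A) = (A² + (-A - 2*A)*A) - 15 = (A² + (-3*A)*A) - 15 = (A² - 3*A²) - 15 = -2*A² - 15 = -15 - 2*A²)
4 + d(-19)*D = 4 + (-15 - 2*(-19)²)*360 = 4 + (-15 - 2*361)*360 = 4 + (-15 - 722)*360 = 4 - 737*360 = 4 - 265320 = -265316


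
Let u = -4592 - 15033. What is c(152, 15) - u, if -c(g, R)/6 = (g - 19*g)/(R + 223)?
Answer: 2343583/119 ≈ 19694.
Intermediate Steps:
c(g, R) = 108*g/(223 + R) (c(g, R) = -6*(g - 19*g)/(R + 223) = -6*(-18*g)/(223 + R) = -(-108)*g/(223 + R) = 108*g/(223 + R))
u = -19625
c(152, 15) - u = 108*152/(223 + 15) - 1*(-19625) = 108*152/238 + 19625 = 108*152*(1/238) + 19625 = 8208/119 + 19625 = 2343583/119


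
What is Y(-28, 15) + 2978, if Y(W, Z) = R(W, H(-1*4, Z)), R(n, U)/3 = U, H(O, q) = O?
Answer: 2966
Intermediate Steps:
R(n, U) = 3*U
Y(W, Z) = -12 (Y(W, Z) = 3*(-1*4) = 3*(-4) = -12)
Y(-28, 15) + 2978 = -12 + 2978 = 2966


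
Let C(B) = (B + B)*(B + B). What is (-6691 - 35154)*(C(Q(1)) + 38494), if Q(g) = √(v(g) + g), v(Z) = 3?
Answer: -1611450950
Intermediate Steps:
Q(g) = √(3 + g)
C(B) = 4*B² (C(B) = (2*B)*(2*B) = 4*B²)
(-6691 - 35154)*(C(Q(1)) + 38494) = (-6691 - 35154)*(4*(√(3 + 1))² + 38494) = -41845*(4*(√4)² + 38494) = -41845*(4*2² + 38494) = -41845*(4*4 + 38494) = -41845*(16 + 38494) = -41845*38510 = -1611450950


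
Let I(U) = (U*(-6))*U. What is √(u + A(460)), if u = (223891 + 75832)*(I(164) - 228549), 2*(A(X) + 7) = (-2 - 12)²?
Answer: 2*I*√29217372671 ≈ 3.4186e+5*I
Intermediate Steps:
A(X) = 91 (A(X) = -7 + (-2 - 12)²/2 = -7 + (½)*(-14)² = -7 + (½)*196 = -7 + 98 = 91)
I(U) = -6*U² (I(U) = (-6*U)*U = -6*U²)
u = -116869490775 (u = (223891 + 75832)*(-6*164² - 228549) = 299723*(-6*26896 - 228549) = 299723*(-161376 - 228549) = 299723*(-389925) = -116869490775)
√(u + A(460)) = √(-116869490775 + 91) = √(-116869490684) = 2*I*√29217372671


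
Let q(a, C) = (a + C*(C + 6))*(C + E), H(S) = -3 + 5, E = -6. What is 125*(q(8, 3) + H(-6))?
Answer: -12875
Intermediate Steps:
H(S) = 2
q(a, C) = (-6 + C)*(a + C*(6 + C)) (q(a, C) = (a + C*(C + 6))*(C - 6) = (a + C*(6 + C))*(-6 + C) = (-6 + C)*(a + C*(6 + C)))
125*(q(8, 3) + H(-6)) = 125*((3³ - 36*3 - 6*8 + 3*8) + 2) = 125*((27 - 108 - 48 + 24) + 2) = 125*(-105 + 2) = 125*(-103) = -12875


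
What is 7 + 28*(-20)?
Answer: -553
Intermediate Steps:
7 + 28*(-20) = 7 - 560 = -553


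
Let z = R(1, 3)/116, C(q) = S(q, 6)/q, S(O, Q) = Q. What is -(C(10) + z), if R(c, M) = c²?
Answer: -353/580 ≈ -0.60862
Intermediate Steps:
C(q) = 6/q
z = 1/116 (z = 1²/116 = 1*(1/116) = 1/116 ≈ 0.0086207)
-(C(10) + z) = -(6/10 + 1/116) = -(6*(⅒) + 1/116) = -(⅗ + 1/116) = -1*353/580 = -353/580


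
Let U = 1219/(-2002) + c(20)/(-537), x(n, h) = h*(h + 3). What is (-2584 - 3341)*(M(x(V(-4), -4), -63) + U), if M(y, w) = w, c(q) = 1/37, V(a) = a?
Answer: 4997184118825/13259246 ≈ 3.7688e+5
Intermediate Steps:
c(q) = 1/37
x(n, h) = h*(3 + h)
U = -24222313/39777738 (U = 1219/(-2002) + (1/37)/(-537) = 1219*(-1/2002) + (1/37)*(-1/537) = -1219/2002 - 1/19869 = -24222313/39777738 ≈ -0.60894)
(-2584 - 3341)*(M(x(V(-4), -4), -63) + U) = (-2584 - 3341)*(-63 - 24222313/39777738) = -5925*(-2530219807/39777738) = 4997184118825/13259246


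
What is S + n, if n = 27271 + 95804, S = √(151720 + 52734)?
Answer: 123075 + √204454 ≈ 1.2353e+5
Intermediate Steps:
S = √204454 ≈ 452.17
n = 123075
S + n = √204454 + 123075 = 123075 + √204454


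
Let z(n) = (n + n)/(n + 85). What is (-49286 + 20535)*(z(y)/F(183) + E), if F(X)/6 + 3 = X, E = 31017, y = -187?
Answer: -2889334361341/3240 ≈ -8.9177e+8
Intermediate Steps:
F(X) = -18 + 6*X
z(n) = 2*n/(85 + n) (z(n) = (2*n)/(85 + n) = 2*n/(85 + n))
(-49286 + 20535)*(z(y)/F(183) + E) = (-49286 + 20535)*((2*(-187)/(85 - 187))/(-18 + 6*183) + 31017) = -28751*((2*(-187)/(-102))/(-18 + 1098) + 31017) = -28751*((2*(-187)*(-1/102))/1080 + 31017) = -28751*((11/3)*(1/1080) + 31017) = -28751*(11/3240 + 31017) = -28751*100495091/3240 = -2889334361341/3240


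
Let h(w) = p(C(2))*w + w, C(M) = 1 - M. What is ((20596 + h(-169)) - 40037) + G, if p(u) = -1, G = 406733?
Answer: 387292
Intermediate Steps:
h(w) = 0 (h(w) = -w + w = 0)
((20596 + h(-169)) - 40037) + G = ((20596 + 0) - 40037) + 406733 = (20596 - 40037) + 406733 = -19441 + 406733 = 387292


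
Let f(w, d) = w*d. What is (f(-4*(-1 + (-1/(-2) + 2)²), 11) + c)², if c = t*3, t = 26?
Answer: 23409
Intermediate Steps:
c = 78 (c = 26*3 = 78)
f(w, d) = d*w
(f(-4*(-1 + (-1/(-2) + 2)²), 11) + c)² = (11*(-4*(-1 + (-1/(-2) + 2)²)) + 78)² = (11*(-4*(-1 + (-1*(-½) + 2)²)) + 78)² = (11*(-4*(-1 + (½ + 2)²)) + 78)² = (11*(-4*(-1 + (5/2)²)) + 78)² = (11*(-4*(-1 + 25/4)) + 78)² = (11*(-4*21/4) + 78)² = (11*(-21) + 78)² = (-231 + 78)² = (-153)² = 23409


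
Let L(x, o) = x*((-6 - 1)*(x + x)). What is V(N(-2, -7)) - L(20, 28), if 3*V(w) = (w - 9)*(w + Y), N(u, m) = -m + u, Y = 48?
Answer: 16588/3 ≈ 5529.3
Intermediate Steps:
N(u, m) = u - m
L(x, o) = -14*x² (L(x, o) = x*(-14*x) = -14*x²)
V(w) = (-9 + w)*(48 + w)/3 (V(w) = ((w - 9)*(w + 48))/3 = ((-9 + w)*(48 + w))/3 = (-9 + w)*(48 + w)/3)
V(N(-2, -7)) - L(20, 28) = (-144 + 13*(-2 - 1*(-7)) + (-2 - 1*(-7))²/3) - (-14)*20² = (-144 + 13*(-2 + 7) + (-2 + 7)²/3) - (-14)*400 = (-144 + 13*5 + (⅓)*5²) - 1*(-5600) = (-144 + 65 + (⅓)*25) + 5600 = (-144 + 65 + 25/3) + 5600 = -212/3 + 5600 = 16588/3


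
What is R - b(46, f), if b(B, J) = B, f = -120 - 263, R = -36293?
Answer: -36339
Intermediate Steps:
f = -383
R - b(46, f) = -36293 - 1*46 = -36293 - 46 = -36339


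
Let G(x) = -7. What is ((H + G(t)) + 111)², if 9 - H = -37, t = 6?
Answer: 22500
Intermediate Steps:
H = 46 (H = 9 - 1*(-37) = 9 + 37 = 46)
((H + G(t)) + 111)² = ((46 - 7) + 111)² = (39 + 111)² = 150² = 22500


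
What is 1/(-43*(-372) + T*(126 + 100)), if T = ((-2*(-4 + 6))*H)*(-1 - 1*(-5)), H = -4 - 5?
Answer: 1/48540 ≈ 2.0602e-5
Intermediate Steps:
H = -9
T = 144 (T = (-2*(-4 + 6)*(-9))*(-1 - 1*(-5)) = (-2*2*(-9))*(-1 + 5) = -4*(-9)*4 = 36*4 = 144)
1/(-43*(-372) + T*(126 + 100)) = 1/(-43*(-372) + 144*(126 + 100)) = 1/(15996 + 144*226) = 1/(15996 + 32544) = 1/48540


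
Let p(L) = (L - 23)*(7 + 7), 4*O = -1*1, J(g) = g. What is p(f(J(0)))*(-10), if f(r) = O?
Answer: 3255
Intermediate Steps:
O = -1/4 (O = (-1*1)/4 = (1/4)*(-1) = -1/4 ≈ -0.25000)
f(r) = -1/4
p(L) = -322 + 14*L (p(L) = (-23 + L)*14 = -322 + 14*L)
p(f(J(0)))*(-10) = (-322 + 14*(-1/4))*(-10) = (-322 - 7/2)*(-10) = -651/2*(-10) = 3255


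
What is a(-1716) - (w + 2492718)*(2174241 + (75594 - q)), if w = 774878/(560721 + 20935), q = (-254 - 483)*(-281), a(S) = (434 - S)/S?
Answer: -158825257215177300934/31191303 ≈ -5.0920e+12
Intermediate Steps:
a(S) = (434 - S)/S
q = 207097 (q = -737*(-281) = 207097)
w = 387439/290828 (w = 774878/581656 = 774878*(1/581656) = 387439/290828 ≈ 1.3322)
a(-1716) - (w + 2492718)*(2174241 + (75594 - q)) = (434 - 1*(-1716))/(-1716) - (387439/290828 + 2492718)*(2174241 + (75594 - 1*207097)) = -(434 + 1716)/1716 - 724952577943*(2174241 + (75594 - 207097))/290828 = -1/1716*2150 - 724952577943*(2174241 - 131503)/290828 = -1075/858 - 724952577943*2042738/290828 = -1075/858 - 1*740444089581063967/145414 = -1075/858 - 740444089581063967/145414 = -158825257215177300934/31191303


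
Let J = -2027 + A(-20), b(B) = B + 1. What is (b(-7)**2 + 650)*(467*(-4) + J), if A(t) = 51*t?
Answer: -3371690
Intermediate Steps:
b(B) = 1 + B
J = -3047 (J = -2027 + 51*(-20) = -2027 - 1020 = -3047)
(b(-7)**2 + 650)*(467*(-4) + J) = ((1 - 7)**2 + 650)*(467*(-4) - 3047) = ((-6)**2 + 650)*(-1868 - 3047) = (36 + 650)*(-4915) = 686*(-4915) = -3371690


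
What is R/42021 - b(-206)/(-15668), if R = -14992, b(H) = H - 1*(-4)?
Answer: -121691449/329192514 ≈ -0.36967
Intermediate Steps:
b(H) = 4 + H (b(H) = H + 4 = 4 + H)
R/42021 - b(-206)/(-15668) = -14992/42021 - (4 - 206)/(-15668) = -14992*1/42021 - 1*(-202)*(-1/15668) = -14992/42021 + 202*(-1/15668) = -14992/42021 - 101/7834 = -121691449/329192514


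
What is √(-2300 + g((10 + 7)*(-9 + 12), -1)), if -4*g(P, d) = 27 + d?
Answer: I*√9226/2 ≈ 48.026*I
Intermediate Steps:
g(P, d) = -27/4 - d/4 (g(P, d) = -(27 + d)/4 = -27/4 - d/4)
√(-2300 + g((10 + 7)*(-9 + 12), -1)) = √(-2300 + (-27/4 - ¼*(-1))) = √(-2300 + (-27/4 + ¼)) = √(-2300 - 13/2) = √(-4613/2) = I*√9226/2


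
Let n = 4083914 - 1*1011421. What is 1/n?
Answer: 1/3072493 ≈ 3.2547e-7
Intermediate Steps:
n = 3072493 (n = 4083914 - 1011421 = 3072493)
1/n = 1/3072493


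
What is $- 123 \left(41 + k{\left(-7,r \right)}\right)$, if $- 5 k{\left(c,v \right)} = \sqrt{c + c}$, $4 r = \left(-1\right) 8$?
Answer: $-5043 + \frac{123 i \sqrt{14}}{5} \approx -5043.0 + 92.045 i$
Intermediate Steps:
$r = -2$ ($r = \frac{\left(-1\right) 8}{4} = \frac{1}{4} \left(-8\right) = -2$)
$k{\left(c,v \right)} = - \frac{\sqrt{2} \sqrt{c}}{5}$ ($k{\left(c,v \right)} = - \frac{\sqrt{c + c}}{5} = - \frac{\sqrt{2 c}}{5} = - \frac{\sqrt{2} \sqrt{c}}{5}$)
$- 123 \left(41 + k{\left(-7,r \right)}\right) = - 123 \left(41 - \frac{\sqrt{2} \sqrt{-7}}{5}\right) = - 123 \left(41 - \frac{\sqrt{2} i \sqrt{7}}{5}\right) = - 123 \left(41 - \frac{i \sqrt{14}}{5}\right) = -5043 + \frac{123 i \sqrt{14}}{5}$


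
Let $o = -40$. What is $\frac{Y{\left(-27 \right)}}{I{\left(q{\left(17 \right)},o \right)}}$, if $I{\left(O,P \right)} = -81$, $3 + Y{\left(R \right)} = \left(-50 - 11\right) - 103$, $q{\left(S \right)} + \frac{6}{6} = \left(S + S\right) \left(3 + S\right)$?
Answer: $\frac{167}{81} \approx 2.0617$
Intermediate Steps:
$q{\left(S \right)} = -1 + 2 S \left(3 + S\right)$ ($q{\left(S \right)} = -1 + \left(S + S\right) \left(3 + S\right) = -1 + 2 S \left(3 + S\right)$)
$Y{\left(R \right)} = -167$ ($Y{\left(R \right)} = -3 - 164 = -167$)
$\frac{Y{\left(-27 \right)}}{I{\left(q{\left(17 \right)},o \right)}} = - \frac{167}{-81} = \left(-167\right) \left(- \frac{1}{81}\right) = \frac{167}{81}$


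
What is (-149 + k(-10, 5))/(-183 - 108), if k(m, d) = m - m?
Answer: 149/291 ≈ 0.51203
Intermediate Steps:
k(m, d) = 0
(-149 + k(-10, 5))/(-183 - 108) = (-149 + 0)/(-183 - 108) = -149/(-291) = -149*(-1/291) = 149/291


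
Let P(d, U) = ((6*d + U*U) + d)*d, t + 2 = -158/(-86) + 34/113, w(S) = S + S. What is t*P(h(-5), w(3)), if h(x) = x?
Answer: -3355/4859 ≈ -0.69047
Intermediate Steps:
w(S) = 2*S
t = 671/4859 (t = -2 + (-158/(-86) + 34/113) = -2 + (-158*(-1/86) + 34*(1/113)) = -2 + (79/43 + 34/113) = -2 + 10389/4859 = 671/4859 ≈ 0.13809)
P(d, U) = d*(U**2 + 7*d) (P(d, U) = ((6*d + U**2) + d)*d = ((U**2 + 6*d) + d)*d = (U**2 + 7*d)*d = d*(U**2 + 7*d))
t*P(h(-5), w(3)) = 671*(-5*((2*3)**2 + 7*(-5)))/4859 = 671*(-5*(6**2 - 35))/4859 = 671*(-5*(36 - 35))/4859 = 671*(-5*1)/4859 = (671/4859)*(-5) = -3355/4859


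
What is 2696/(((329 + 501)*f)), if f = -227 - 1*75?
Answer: -674/62665 ≈ -0.010756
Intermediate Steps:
f = -302 (f = -227 - 75 = -302)
2696/(((329 + 501)*f)) = 2696/(((329 + 501)*(-302))) = 2696/((830*(-302))) = 2696/(-250660) = 2696*(-1/250660) = -674/62665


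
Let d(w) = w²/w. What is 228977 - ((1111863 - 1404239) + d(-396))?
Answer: 521749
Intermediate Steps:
d(w) = w
228977 - ((1111863 - 1404239) + d(-396)) = 228977 - ((1111863 - 1404239) - 396) = 228977 - (-292376 - 396) = 228977 - 1*(-292772) = 228977 + 292772 = 521749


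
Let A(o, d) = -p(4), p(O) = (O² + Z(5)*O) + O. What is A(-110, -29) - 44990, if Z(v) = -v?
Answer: -44990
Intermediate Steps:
p(O) = O² - 4*O (p(O) = (O² + (-1*5)*O) + O = (O² - 5*O) + O = O² - 4*O)
A(o, d) = 0 (A(o, d) = -4*(-4 + 4) = -4*0 = -1*0 = 0)
A(-110, -29) - 44990 = 0 - 44990 = -44990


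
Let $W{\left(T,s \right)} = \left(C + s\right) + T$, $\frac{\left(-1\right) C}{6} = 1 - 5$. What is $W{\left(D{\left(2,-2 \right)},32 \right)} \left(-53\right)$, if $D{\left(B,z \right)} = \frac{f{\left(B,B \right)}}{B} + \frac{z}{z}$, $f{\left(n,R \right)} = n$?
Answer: $-3074$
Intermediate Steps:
$C = 24$ ($C = - 6 \left(1 - 5\right) = \left(-6\right) \left(-4\right) = 24$)
$D{\left(B,z \right)} = 2$ ($D{\left(B,z \right)} = \frac{B}{B} + \frac{z}{z} = 1 + 1 = 2$)
$W{\left(T,s \right)} = 24 + T + s$ ($W{\left(T,s \right)} = \left(24 + s\right) + T = 24 + T + s$)
$W{\left(D{\left(2,-2 \right)},32 \right)} \left(-53\right) = \left(24 + 2 + 32\right) \left(-53\right) = 58 \left(-53\right) = -3074$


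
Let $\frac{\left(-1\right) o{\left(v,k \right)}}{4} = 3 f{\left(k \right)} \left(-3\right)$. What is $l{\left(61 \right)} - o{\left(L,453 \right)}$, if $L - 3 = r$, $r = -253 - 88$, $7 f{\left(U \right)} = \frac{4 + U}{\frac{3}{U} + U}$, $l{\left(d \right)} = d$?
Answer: $\frac{6681064}{119707} \approx 55.812$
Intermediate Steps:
$f{\left(U \right)} = \frac{4 + U}{7 \left(U + \frac{3}{U}\right)}$ ($f{\left(U \right)} = \frac{\left(4 + U\right) \frac{1}{\frac{3}{U} + U}}{7} = \frac{\left(4 + U\right) \frac{1}{U + \frac{3}{U}}}{7} = \frac{\frac{1}{U + \frac{3}{U}} \left(4 + U\right)}{7} = \frac{4 + U}{7 \left(U + \frac{3}{U}\right)}$)
$r = -341$ ($r = -253 - 88 = -341$)
$L = -338$ ($L = 3 - 341 = -338$)
$o{\left(v,k \right)} = \frac{36 k \left(4 + k\right)}{7 \left(3 + k^{2}\right)}$ ($o{\left(v,k \right)} = - 4 \cdot 3 \frac{k \left(4 + k\right)}{7 \left(3 + k^{2}\right)} \left(-3\right) = - 4 \frac{3 k \left(4 + k\right)}{7 \left(3 + k^{2}\right)} \left(-3\right) = - 4 \left(- \frac{9 k \left(4 + k\right)}{7 \left(3 + k^{2}\right)}\right) = \frac{36 k \left(4 + k\right)}{7 \left(3 + k^{2}\right)}$)
$l{\left(61 \right)} - o{\left(L,453 \right)} = 61 - \frac{36}{7} \cdot 453 \frac{1}{3 + 453^{2}} \left(4 + 453\right) = 61 - \frac{36}{7} \cdot 453 \frac{1}{3 + 205209} \cdot 457 = 61 - \frac{36}{7} \cdot 453 \cdot \frac{1}{205212} \cdot 457 = 61 - \frac{621063}{119707} = \frac{6681064}{119707}$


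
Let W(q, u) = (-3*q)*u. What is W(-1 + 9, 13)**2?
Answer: 97344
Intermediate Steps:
W(q, u) = -3*q*u
W(-1 + 9, 13)**2 = (-3*(-1 + 9)*13)**2 = (-3*8*13)**2 = (-312)**2 = 97344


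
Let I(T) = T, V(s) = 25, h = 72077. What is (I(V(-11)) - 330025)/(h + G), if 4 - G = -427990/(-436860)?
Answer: -14416380000/3148887767 ≈ -4.5782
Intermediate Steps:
G = 131945/43686 (G = 4 - (-427990)/(-436860) = 4 - (-427990)*(-1)/436860 = 4 - 1*42799/43686 = 4 - 42799/43686 = 131945/43686 ≈ 3.0203)
(I(V(-11)) - 330025)/(h + G) = (25 - 330025)/(72077 + 131945/43686) = -330000/3148887767/43686 = -330000*43686/3148887767 = -14416380000/3148887767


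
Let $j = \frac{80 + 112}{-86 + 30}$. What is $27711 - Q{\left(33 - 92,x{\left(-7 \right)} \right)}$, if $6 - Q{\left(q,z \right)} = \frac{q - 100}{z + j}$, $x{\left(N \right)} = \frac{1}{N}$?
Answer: $\frac{693738}{25} \approx 27750.0$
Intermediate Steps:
$j = - \frac{24}{7}$ ($j = \frac{192}{-56} = 192 \left(- \frac{1}{56}\right) = - \frac{24}{7} \approx -3.4286$)
$Q{\left(q,z \right)} = 6 - \frac{-100 + q}{- \frac{24}{7} + z}$ ($Q{\left(q,z \right)} = 6 - \frac{q - 100}{z - \frac{24}{7}} = 6 - \frac{-100 + q}{- \frac{24}{7} + z}$)
$27711 - Q{\left(33 - 92,x{\left(-7 \right)} \right)} = 27711 - \frac{556 - 7 \left(33 - 92\right) + \frac{42}{-7}}{-24 + \frac{7}{-7}} = 27711 - \frac{556 - 7 \left(33 - 92\right) + 42 \left(- \frac{1}{7}\right)}{-24 + 7 \left(- \frac{1}{7}\right)} = 27711 - \frac{556 - -413 - 6}{-24 - 1} = 27711 - \frac{556 + 413 - 6}{-25} = 27711 - \left(- \frac{1}{25}\right) 963 = 27711 - - \frac{963}{25} = 27711 + \frac{963}{25} = \frac{693738}{25}$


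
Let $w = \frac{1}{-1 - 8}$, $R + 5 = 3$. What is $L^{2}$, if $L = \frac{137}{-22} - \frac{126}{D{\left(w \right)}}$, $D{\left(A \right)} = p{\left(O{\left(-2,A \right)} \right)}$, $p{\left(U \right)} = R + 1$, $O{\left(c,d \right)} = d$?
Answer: $\frac{6943225}{484} \approx 14346.0$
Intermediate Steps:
$R = -2$ ($R = -5 + 3 = -2$)
$w = - \frac{1}{9}$ ($w = \frac{1}{-9} = - \frac{1}{9} \approx -0.11111$)
$p{\left(U \right)} = -1$ ($p{\left(U \right)} = -2 + 1 = -1$)
$D{\left(A \right)} = -1$
$L = \frac{2635}{22}$ ($L = \frac{137}{-22} - \frac{126}{-1} = 137 \left(- \frac{1}{22}\right) - -126 = - \frac{137}{22} + 126 = \frac{2635}{22} \approx 119.77$)
$L^{2} = \left(\frac{2635}{22}\right)^{2} = \frac{6943225}{484}$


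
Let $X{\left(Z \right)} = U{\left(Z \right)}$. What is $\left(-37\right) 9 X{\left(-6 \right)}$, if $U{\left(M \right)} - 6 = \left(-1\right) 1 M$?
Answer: $-3996$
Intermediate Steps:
$U{\left(M \right)} = 6 - M$ ($U{\left(M \right)} = 6 + \left(-1\right) 1 M = 6 - M$)
$X{\left(Z \right)} = 6 - Z$
$\left(-37\right) 9 X{\left(-6 \right)} = \left(-37\right) 9 \left(6 - -6\right) = - 333 \left(6 + 6\right) = \left(-333\right) 12 = -3996$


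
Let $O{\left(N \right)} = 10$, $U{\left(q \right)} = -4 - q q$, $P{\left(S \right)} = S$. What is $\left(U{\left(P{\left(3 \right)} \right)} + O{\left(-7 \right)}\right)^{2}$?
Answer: $9$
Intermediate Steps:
$U{\left(q \right)} = -4 - q^{2}$
$\left(U{\left(P{\left(3 \right)} \right)} + O{\left(-7 \right)}\right)^{2} = \left(\left(-4 - 3^{2}\right) + 10\right)^{2} = \left(\left(-4 - 9\right) + 10\right)^{2} = \left(-13 + 10\right)^{2} = \left(-3\right)^{2} = 9$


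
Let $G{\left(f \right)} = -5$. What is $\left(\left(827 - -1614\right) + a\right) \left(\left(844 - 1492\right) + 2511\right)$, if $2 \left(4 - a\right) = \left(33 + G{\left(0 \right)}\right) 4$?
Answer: $4450707$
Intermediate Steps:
$a = -52$ ($a = 4 - \frac{\left(33 - 5\right) 4}{2} = 4 - \frac{28 \cdot 4}{2} = 4 - 56 = -52$)
$\left(\left(827 - -1614\right) + a\right) \left(\left(844 - 1492\right) + 2511\right) = \left(\left(827 - -1614\right) - 52\right) \left(\left(844 - 1492\right) + 2511\right) = \left(\left(827 + 1614\right) - 52\right) \left(\left(844 - 1492\right) + 2511\right) = \left(2441 - 52\right) \left(-648 + 2511\right) = 2389 \cdot 1863 = 4450707$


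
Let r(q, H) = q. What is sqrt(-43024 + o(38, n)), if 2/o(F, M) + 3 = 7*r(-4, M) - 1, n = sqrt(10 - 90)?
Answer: 61*I*sqrt(185)/4 ≈ 207.42*I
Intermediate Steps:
n = 4*I*sqrt(5) (n = sqrt(-80) = 4*I*sqrt(5) ≈ 8.9443*I)
o(F, M) = -1/16 (o(F, M) = 2/(-3 + (7*(-4) - 1)) = 2/(-3 + (-28 - 1)) = 2/(-3 - 29) = 2/(-32) = 2*(-1/32) = -1/16)
sqrt(-43024 + o(38, n)) = sqrt(-43024 - 1/16) = sqrt(-688385/16) = 61*I*sqrt(185)/4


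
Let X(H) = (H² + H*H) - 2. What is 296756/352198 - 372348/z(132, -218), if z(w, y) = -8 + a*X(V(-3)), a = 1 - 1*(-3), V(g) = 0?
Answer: 16393121125/704396 ≈ 23273.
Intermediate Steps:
X(H) = -2 + 2*H² (X(H) = (H² + H²) - 2 = 2*H² - 2 = -2 + 2*H²)
a = 4 (a = 1 + 3 = 4)
z(w, y) = -16 (z(w, y) = -8 + 4*(-2 + 2*0²) = -8 + 4*(-2 + 2*0) = -8 + 4*(-2 + 0) = -8 + 4*(-2) = -8 - 8 = -16)
296756/352198 - 372348/z(132, -218) = 296756/352198 - 372348/(-16) = 296756*(1/352198) - 372348*(-1/16) = 148378/176099 + 93087/4 = 16393121125/704396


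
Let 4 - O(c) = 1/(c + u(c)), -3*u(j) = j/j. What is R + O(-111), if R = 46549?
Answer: 15548705/334 ≈ 46553.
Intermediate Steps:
u(j) = -⅓ (u(j) = -j/(3*j) = -⅓*1 = -⅓)
O(c) = 4 - 1/(-⅓ + c) (O(c) = 4 - 1/(c - ⅓) = 4 - 1/(-⅓ + c))
R + O(-111) = 46549 + (-7 + 12*(-111))/(-1 + 3*(-111)) = 46549 + (-7 - 1332)/(-1 - 333) = 46549 - 1339/(-334) = 46549 - 1/334*(-1339) = 46549 + 1339/334 = 15548705/334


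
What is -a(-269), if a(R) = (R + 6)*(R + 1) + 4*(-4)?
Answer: -70468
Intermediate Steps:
a(R) = -16 + (1 + R)*(6 + R) (a(R) = (6 + R)*(1 + R) - 16 = (1 + R)*(6 + R) - 16 = -16 + (1 + R)*(6 + R))
-a(-269) = -(-10 + (-269)² + 7*(-269)) = -(-10 + 72361 - 1883) = -1*70468 = -70468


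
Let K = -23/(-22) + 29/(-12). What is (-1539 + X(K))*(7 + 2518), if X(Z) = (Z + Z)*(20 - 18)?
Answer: -128694200/33 ≈ -3.8998e+6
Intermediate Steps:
K = -181/132 (K = -23*(-1/22) + 29*(-1/12) = 23/22 - 29/12 = -181/132 ≈ -1.3712)
X(Z) = 4*Z (X(Z) = (2*Z)*2 = 4*Z)
(-1539 + X(K))*(7 + 2518) = (-1539 + 4*(-181/132))*(7 + 2518) = (-1539 - 181/33)*2525 = -50968/33*2525 = -128694200/33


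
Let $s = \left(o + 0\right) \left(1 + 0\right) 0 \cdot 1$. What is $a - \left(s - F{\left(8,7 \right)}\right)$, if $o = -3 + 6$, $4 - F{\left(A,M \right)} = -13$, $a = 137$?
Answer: $154$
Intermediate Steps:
$F{\left(A,M \right)} = 17$ ($F{\left(A,M \right)} = 4 - -13 = 4 + 13 = 17$)
$o = 3$
$s = 0$ ($s = \left(3 + 0\right) \left(1 + 0\right) 0 \cdot 1 = 3 \cdot 1 \cdot 0 \cdot 1 = 3 \cdot 0 \cdot 1 = 0 \cdot 1 = 0$)
$a - \left(s - F{\left(8,7 \right)}\right) = 137 + \left(17 - 0\right) = 137 + \left(17 + 0\right) = 137 + 17 = 154$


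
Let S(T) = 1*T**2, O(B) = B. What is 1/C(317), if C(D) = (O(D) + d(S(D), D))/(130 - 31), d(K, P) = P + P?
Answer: 33/317 ≈ 0.10410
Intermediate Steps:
S(T) = T**2
d(K, P) = 2*P
C(D) = D/33 (C(D) = (D + 2*D)/(130 - 31) = (3*D)/99 = (3*D)*(1/99) = D/33)
1/C(317) = 1/((1/33)*317) = 1/(317/33) = 33/317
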